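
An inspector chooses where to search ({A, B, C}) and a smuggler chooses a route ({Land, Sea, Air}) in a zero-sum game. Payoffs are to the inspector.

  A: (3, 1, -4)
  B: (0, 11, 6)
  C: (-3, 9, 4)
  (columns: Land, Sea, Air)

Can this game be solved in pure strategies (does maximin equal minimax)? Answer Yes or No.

No

Row minima: A → -4, B → 0, C → -3; maximin = 0.
Column maxima: Land → 3, Sea → 11, Air → 6; minimax = 3.
0 ≠ 3, so no pure-strategy equilibrium exists.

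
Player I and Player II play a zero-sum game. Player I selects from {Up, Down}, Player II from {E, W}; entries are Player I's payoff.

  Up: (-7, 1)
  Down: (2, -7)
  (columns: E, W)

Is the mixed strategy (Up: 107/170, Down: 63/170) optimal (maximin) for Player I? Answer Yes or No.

No

Against E this mix gives (107/170)·(-7) + (63/170)·2 = -623/170.
Against W this mix gives (107/170)·1 + (63/170)·(-7) = -167/85.
Player II will play E, holding Player I to -623/170. Shifting weight toward the row that does better against E would raise this floor (the equalizing mix achieves -47/17 against both E and W), so the proposed strategy is not optimal.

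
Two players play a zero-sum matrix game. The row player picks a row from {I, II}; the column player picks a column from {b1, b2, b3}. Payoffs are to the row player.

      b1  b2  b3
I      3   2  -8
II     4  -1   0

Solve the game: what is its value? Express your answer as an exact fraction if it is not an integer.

-8/11

Row minima: I → -8, II → -1; maximin = -1.
Column maxima: b1 → 4, b2 → 2, b3 → 0; minimax = 0.
-1 ≠ 0, so there is no saddle point; optimal play is mixed.
b1 is strictly dominated by b2 (it gives the row player strictly more in every row), so the column player never plays it.
On the remaining 2×2 (I, II vs b2, b3):
Let the row player play I with probability p. Expected payoff against b2: 2p + (-1)(1−p) = 3p − 1; against b3: (-8)p + 0(1−p) = −8p.
Setting these equal: 3p − 1 = −8p ⇒ 11p = 1 ⇒ p = 1/11, and the value is (3)·(1/11) − 1 = -8/11.
For the column player: with q = P(b2), equating I's and II's payoffs gives 10q − 8 = −q ⇒ q = 8/11.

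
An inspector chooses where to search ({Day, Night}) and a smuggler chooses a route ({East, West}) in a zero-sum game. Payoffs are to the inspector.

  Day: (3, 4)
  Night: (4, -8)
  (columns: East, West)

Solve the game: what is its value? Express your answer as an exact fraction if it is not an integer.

40/13

Row minima: Day → 3, Night → -8; maximin = 3.
Column maxima: East → 4, West → 4; minimax = 4.
3 ≠ 4, so there is no saddle point; optimal play is mixed.
Let the inspector play Day with probability p. Expected payoff against East: 3p + 4(1−p) = −p + 4; against West: 4p + (-8)(1−p) = 12p − 8.
Setting these equal: −p + 4 = 12p − 8 ⇒ −13p = -12 ⇒ p = 12/13, and the value is (-1)·(12/13) + 4 = 40/13.
For the smuggler: with q = P(East), equating Day's and Night's payoffs gives −q + 4 = 12q − 8 ⇒ q = 12/13.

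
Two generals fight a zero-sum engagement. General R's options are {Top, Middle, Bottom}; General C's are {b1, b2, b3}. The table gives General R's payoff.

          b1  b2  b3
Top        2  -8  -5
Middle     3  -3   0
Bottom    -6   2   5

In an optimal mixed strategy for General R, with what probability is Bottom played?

Row minima: Top → -8, Middle → -3, Bottom → -6; maximin = -3.
Column maxima: b1 → 3, b2 → 2, b3 → 5; minimax = 2.
-3 ≠ 2, so there is no saddle point; optimal play is mixed.
Top is strictly dominated by Middle, so General R never plays it.
b3 is strictly dominated by b2 (it gives General R strictly more in every row), so General C never plays it.
On the remaining 2×2 (Middle, Bottom vs b1, b2):
Let General R play Middle with probability p. Expected payoff against b1: 3p + (-6)(1−p) = 9p − 6; against b2: (-3)p + 2(1−p) = −5p + 2.
Setting these equal: 9p − 6 = −5p + 2 ⇒ 14p = 8 ⇒ p = 4/7, and the value is (9)·(4/7) − 6 = -6/7.
For General C: with q = P(b1), equating Middle's and Bottom's payoffs gives 6q − 3 = −8q + 2 ⇒ q = 5/14.

3/7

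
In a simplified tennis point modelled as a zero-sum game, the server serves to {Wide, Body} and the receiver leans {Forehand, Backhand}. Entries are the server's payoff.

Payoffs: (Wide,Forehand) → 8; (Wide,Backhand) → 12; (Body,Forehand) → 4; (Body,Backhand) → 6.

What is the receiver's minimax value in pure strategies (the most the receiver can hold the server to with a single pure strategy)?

8

Column maxima: Forehand → 8, Backhand → 12.
The smallest of these is 8.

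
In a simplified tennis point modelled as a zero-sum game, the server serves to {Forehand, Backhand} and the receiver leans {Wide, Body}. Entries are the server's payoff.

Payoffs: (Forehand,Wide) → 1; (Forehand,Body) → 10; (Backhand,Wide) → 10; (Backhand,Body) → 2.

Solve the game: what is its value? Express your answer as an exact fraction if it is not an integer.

98/17

Row minima: Forehand → 1, Backhand → 2; maximin = 2.
Column maxima: Wide → 10, Body → 10; minimax = 10.
2 ≠ 10, so there is no saddle point; optimal play is mixed.
Let the server play Forehand with probability p. Expected payoff against Wide: 1p + 10(1−p) = −9p + 10; against Body: 10p + 2(1−p) = 8p + 2.
Setting these equal: −9p + 10 = 8p + 2 ⇒ −17p = -8 ⇒ p = 8/17, and the value is (-9)·(8/17) + 10 = 98/17.
For the receiver: with q = P(Wide), equating Forehand's and Backhand's payoffs gives −9q + 10 = 8q + 2 ⇒ q = 8/17.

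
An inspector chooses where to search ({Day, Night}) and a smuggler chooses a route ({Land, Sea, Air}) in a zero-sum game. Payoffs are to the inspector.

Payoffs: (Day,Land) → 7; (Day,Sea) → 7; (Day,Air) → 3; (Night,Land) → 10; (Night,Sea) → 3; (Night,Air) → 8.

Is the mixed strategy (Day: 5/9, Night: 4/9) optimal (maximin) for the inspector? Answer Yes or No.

Yes

Against Land this mix gives (5/9)·7 + (4/9)·10 = 25/3.
Against Sea this mix gives (5/9)·7 + (4/9)·3 = 47/9.
Against Air this mix gives (5/9)·3 + (4/9)·8 = 47/9.
All of the smuggler's active replies (Sea, Air) yield 47/9, and no column does worse for the inspector. The mix makes the smuggler indifferent and guarantees 47/9, so it is optimal.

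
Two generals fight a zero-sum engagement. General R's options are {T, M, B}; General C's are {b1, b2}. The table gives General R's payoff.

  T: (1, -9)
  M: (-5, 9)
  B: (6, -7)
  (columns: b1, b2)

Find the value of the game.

Row minima: T → -9, M → -5, B → -7; maximin = -5.
Column maxima: b1 → 6, b2 → 9; minimax = 6.
-5 ≠ 6, so there is no saddle point; optimal play is mixed.
T is strictly dominated by B, so General R never plays it.
On the remaining 2×2 (M, B vs b1, b2):
Let General R play M with probability p. Expected payoff against b1: (-5)p + 6(1−p) = −11p + 6; against b2: 9p + (-7)(1−p) = 16p − 7.
Setting these equal: −11p + 6 = 16p − 7 ⇒ −27p = -13 ⇒ p = 13/27, and the value is (-11)·(13/27) + 6 = 19/27.
For General C: with q = P(b1), equating M's and B's payoffs gives −14q + 9 = 13q − 7 ⇒ q = 16/27.

19/27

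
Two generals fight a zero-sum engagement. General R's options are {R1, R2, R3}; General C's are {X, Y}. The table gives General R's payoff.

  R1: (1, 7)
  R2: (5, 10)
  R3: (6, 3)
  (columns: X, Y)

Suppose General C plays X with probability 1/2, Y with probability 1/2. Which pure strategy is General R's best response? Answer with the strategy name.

R2

Expected payoff of R1: (1/2)·1 + (1/2)·7 = 4.
Expected payoff of R2: (1/2)·5 + (1/2)·10 = 15/2.
Expected payoff of R3: (1/2)·6 + (1/2)·3 = 9/2.
The largest is 15/2, so General R's best response is R2.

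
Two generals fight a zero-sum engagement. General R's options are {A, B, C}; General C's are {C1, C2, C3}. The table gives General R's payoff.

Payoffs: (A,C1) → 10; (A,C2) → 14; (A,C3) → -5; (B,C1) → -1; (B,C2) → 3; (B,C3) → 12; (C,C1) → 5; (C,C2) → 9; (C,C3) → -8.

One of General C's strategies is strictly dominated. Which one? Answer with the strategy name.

C2

C1 holds General R's payoff strictly below C2 in every row: 10 < 14, -1 < 3, 5 < 9.
So C2 is strictly dominated for General C.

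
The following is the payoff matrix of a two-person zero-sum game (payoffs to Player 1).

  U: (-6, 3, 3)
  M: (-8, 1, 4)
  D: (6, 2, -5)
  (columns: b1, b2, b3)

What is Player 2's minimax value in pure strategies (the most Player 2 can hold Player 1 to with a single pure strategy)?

3

Column maxima: b1 → 6, b2 → 3, b3 → 4.
The smallest of these is 3.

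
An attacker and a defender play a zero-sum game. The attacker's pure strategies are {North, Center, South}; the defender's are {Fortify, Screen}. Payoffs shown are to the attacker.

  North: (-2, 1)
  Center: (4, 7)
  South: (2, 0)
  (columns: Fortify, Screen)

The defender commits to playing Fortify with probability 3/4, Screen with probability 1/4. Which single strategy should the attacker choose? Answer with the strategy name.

Expected payoff of North: (3/4)·(-2) + (1/4)·1 = -5/4.
Expected payoff of Center: (3/4)·4 + (1/4)·7 = 19/4.
Expected payoff of South: (3/4)·2 + (1/4)·0 = 3/2.
The largest is 19/4, so the attacker's best response is Center.

Center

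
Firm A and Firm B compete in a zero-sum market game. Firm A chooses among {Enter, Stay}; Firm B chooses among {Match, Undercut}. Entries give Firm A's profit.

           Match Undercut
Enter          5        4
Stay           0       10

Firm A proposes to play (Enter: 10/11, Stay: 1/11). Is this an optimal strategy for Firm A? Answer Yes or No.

Yes

Against Match this mix gives (10/11)·5 + (1/11)·0 = 50/11.
Against Undercut this mix gives (10/11)·4 + (1/11)·10 = 50/11.
All of Firm B's active replies (Match, Undercut) yield 50/11, and no column does worse for Firm A. The mix makes Firm B indifferent and guarantees 50/11, so it is optimal.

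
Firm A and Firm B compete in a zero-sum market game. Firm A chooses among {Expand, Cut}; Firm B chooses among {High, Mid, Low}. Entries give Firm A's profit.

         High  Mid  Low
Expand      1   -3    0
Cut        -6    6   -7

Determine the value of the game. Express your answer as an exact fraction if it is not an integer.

Row minima: Expand → -3, Cut → -7; maximin = -3.
Column maxima: High → 1, Mid → 6, Low → 0; minimax = 0.
-3 ≠ 0, so there is no saddle point; optimal play is mixed.
High is strictly dominated by Low (it gives Firm A strictly more in every row), so Firm B never plays it.
On the remaining 2×2 (Expand, Cut vs Mid, Low):
Let Firm A play Expand with probability p. Expected payoff against Mid: (-3)p + 6(1−p) = −9p + 6; against Low: 0p + (-7)(1−p) = 7p − 7.
Setting these equal: −9p + 6 = 7p − 7 ⇒ −16p = -13 ⇒ p = 13/16, and the value is (-9)·(13/16) + 6 = -21/16.
For Firm B: with q = P(Mid), equating Expand's and Cut's payoffs gives −3q = 13q − 7 ⇒ q = 7/16.

-21/16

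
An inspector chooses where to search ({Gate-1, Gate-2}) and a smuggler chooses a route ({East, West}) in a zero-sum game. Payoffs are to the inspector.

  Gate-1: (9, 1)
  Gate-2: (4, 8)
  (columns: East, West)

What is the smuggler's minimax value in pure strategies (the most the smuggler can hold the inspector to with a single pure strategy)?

8

Column maxima: East → 9, West → 8.
The smallest of these is 8.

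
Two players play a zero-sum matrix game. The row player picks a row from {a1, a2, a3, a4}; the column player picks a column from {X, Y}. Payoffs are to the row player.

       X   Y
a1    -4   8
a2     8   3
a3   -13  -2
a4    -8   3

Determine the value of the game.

Row minima: a1 → -4, a2 → 3, a3 → -13, a4 → -8; maximin = 3.
Column maxima: X → 8, Y → 8; minimax = 8.
3 ≠ 8, so there is no saddle point; optimal play is mixed.
a3 is strictly dominated by a1, so the row player never plays it.
a4 is strictly dominated by a1, so the row player never plays it.
On the remaining 2×2 (a1, a2 vs X, Y):
Let the row player play a1 with probability p. Expected payoff against X: (-4)p + 8(1−p) = −12p + 8; against Y: 8p + 3(1−p) = 5p + 3.
Setting these equal: −12p + 8 = 5p + 3 ⇒ −17p = -5 ⇒ p = 5/17, and the value is (-12)·(5/17) + 8 = 76/17.
For the column player: with q = P(X), equating a1's and a2's payoffs gives −12q + 8 = 5q + 3 ⇒ q = 5/17.

76/17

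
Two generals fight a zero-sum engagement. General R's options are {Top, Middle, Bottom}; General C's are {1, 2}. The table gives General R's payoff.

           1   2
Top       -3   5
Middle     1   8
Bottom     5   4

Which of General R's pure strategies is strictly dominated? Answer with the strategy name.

Top

Middle gives a strictly higher payoff than Top against every column: 1 > -3, 8 > 5.
So Top is strictly dominated and General R never plays it.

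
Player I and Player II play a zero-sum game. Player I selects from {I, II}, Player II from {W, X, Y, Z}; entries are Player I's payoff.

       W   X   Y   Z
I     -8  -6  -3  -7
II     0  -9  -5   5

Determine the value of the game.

-72/11

Row minima: I → -8, II → -9; maximin = -8.
Column maxima: W → 0, X → -6, Y → -3, Z → 5; minimax = -6.
-8 ≠ -6, so there is no saddle point; optimal play is mixed.
Y is strictly dominated by X (it gives Player I strictly more in every row), so Player II never plays it.
Z is strictly dominated by W (it gives Player I strictly more in every row), so Player II never plays it.
On the remaining 2×2 (I, II vs W, X):
Let Player I play I with probability p. Expected payoff against W: (-8)p + 0(1−p) = −8p; against X: (-6)p + (-9)(1−p) = 3p − 9.
Setting these equal: −8p = 3p − 9 ⇒ −11p = -9 ⇒ p = 9/11, and the value is (-8)·(9/11) = -72/11.
For Player II: with q = P(W), equating I's and II's payoffs gives −2q − 6 = 9q − 9 ⇒ q = 3/11.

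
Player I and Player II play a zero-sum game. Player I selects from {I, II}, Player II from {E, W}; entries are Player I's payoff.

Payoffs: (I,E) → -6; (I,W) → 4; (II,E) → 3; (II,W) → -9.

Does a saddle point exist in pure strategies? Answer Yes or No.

Row minima: I → -6, II → -9; maximin = -6.
Column maxima: E → 3, W → 4; minimax = 3.
-6 ≠ 3, so no pure-strategy equilibrium exists.

No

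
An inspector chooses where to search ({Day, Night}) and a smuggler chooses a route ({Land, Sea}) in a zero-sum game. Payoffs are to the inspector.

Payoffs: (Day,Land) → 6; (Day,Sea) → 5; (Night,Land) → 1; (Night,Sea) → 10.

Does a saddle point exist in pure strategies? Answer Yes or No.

Row minima: Day → 5, Night → 1; maximin = 5.
Column maxima: Land → 6, Sea → 10; minimax = 6.
5 ≠ 6, so no pure-strategy equilibrium exists.

No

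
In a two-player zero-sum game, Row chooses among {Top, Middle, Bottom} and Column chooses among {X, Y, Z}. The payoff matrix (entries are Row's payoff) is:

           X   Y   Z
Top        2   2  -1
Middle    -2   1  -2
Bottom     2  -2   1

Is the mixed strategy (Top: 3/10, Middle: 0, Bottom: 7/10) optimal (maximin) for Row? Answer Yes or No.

Against X this mix gives (3/10)·2 + (7/10)·2 = 2.
Against Y this mix gives (3/10)·2 + (7/10)·(-2) = -4/5.
Against Z this mix gives (3/10)·(-1) + (7/10)·1 = 2/5.
Column will play Y, holding Row to -4/5. Shifting weight toward the row that does better against Y would raise this floor (the equalizing mix achieves 0 against both Y and Z), so the proposed strategy is not optimal.

No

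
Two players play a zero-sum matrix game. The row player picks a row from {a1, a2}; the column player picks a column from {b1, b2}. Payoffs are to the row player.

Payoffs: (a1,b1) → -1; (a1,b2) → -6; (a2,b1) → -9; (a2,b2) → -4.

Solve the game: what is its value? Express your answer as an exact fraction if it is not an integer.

-5

Row minima: a1 → -6, a2 → -9; maximin = -6.
Column maxima: b1 → -1, b2 → -4; minimax = -4.
-6 ≠ -4, so there is no saddle point; optimal play is mixed.
Let the row player play a1 with probability p. Expected payoff against b1: (-1)p + (-9)(1−p) = 8p − 9; against b2: (-6)p + (-4)(1−p) = −2p − 4.
Setting these equal: 8p − 9 = −2p − 4 ⇒ 10p = 5 ⇒ p = 1/2, and the value is (8)·(1/2) − 9 = -5.
For the column player: with q = P(b1), equating a1's and a2's payoffs gives 5q − 6 = −5q − 4 ⇒ q = 1/5.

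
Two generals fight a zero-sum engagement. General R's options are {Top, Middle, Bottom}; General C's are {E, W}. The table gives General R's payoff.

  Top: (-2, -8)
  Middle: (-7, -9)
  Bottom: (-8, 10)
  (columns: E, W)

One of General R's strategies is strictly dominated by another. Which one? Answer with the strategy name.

Top gives a strictly higher payoff than Middle against every column: -2 > -7, -8 > -9.
So Middle is strictly dominated and General R never plays it.

Middle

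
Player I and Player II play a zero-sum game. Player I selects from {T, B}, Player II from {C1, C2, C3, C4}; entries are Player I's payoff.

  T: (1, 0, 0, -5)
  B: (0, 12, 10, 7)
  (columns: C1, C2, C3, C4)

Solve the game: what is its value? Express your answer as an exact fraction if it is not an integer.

7/13

Row minima: T → -5, B → 0; maximin = 0.
Column maxima: C1 → 1, C2 → 12, C3 → 10, C4 → 7; minimax = 1.
0 ≠ 1, so there is no saddle point; optimal play is mixed.
C2 is strictly dominated by C4 (it gives Player I strictly more in every row), so Player II never plays it.
C3 is strictly dominated by C4 (it gives Player I strictly more in every row), so Player II never plays it.
On the remaining 2×2 (T, B vs C1, C4):
Let Player I play T with probability p. Expected payoff against C1: 1p + 0(1−p) = p; against C4: (-5)p + 7(1−p) = −12p + 7.
Setting these equal: p = −12p + 7 ⇒ 13p = 7 ⇒ p = 7/13, and the value is (1)·(7/13) = 7/13.
For Player II: with q = P(C1), equating T's and B's payoffs gives 6q − 5 = −7q + 7 ⇒ q = 12/13.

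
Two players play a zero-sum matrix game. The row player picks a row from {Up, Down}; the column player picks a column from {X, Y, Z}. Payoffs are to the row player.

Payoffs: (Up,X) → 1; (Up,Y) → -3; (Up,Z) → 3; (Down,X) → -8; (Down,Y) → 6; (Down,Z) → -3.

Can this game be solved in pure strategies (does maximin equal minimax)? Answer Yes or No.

Row minima: Up → -3, Down → -8; maximin = -3.
Column maxima: X → 1, Y → 6, Z → 3; minimax = 1.
-3 ≠ 1, so no pure-strategy equilibrium exists.

No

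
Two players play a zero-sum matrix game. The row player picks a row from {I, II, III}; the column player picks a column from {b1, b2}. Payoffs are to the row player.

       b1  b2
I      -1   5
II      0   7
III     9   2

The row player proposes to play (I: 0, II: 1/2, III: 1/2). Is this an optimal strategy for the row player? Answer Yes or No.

Against b1 this mix gives (1/2)·0 + (1/2)·9 = 9/2.
Against b2 this mix gives (1/2)·7 + (1/2)·2 = 9/2.
All of the column player's active replies (b1, b2) yield 9/2, and no column does worse for the row player. The mix makes the column player indifferent and guarantees 9/2, so it is optimal.

Yes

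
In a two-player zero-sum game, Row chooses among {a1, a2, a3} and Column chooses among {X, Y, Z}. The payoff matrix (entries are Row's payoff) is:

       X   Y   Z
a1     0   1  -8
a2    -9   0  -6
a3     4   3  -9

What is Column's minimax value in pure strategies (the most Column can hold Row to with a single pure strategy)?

-6

Column maxima: X → 4, Y → 3, Z → -6.
The smallest of these is -6.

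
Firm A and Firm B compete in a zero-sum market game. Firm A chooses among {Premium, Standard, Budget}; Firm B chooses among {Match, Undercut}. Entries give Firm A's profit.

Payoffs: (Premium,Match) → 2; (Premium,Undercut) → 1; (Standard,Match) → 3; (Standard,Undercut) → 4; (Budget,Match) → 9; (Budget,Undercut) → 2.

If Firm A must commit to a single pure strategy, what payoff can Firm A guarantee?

3

Row minima: Premium → 1, Standard → 3, Budget → 2.
The best of these is 3.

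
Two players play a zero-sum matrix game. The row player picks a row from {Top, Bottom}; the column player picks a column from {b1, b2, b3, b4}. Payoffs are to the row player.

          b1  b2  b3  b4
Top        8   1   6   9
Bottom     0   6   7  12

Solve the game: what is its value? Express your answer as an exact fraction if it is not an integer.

48/13

Row minima: Top → 1, Bottom → 0; maximin = 1.
Column maxima: b1 → 8, b2 → 6, b3 → 7, b4 → 12; minimax = 6.
1 ≠ 6, so there is no saddle point; optimal play is mixed.
b3 is strictly dominated by b2 (it gives the row player strictly more in every row), so the column player never plays it.
b4 is strictly dominated by b1 (it gives the row player strictly more in every row), so the column player never plays it.
On the remaining 2×2 (Top, Bottom vs b1, b2):
Let the row player play Top with probability p. Expected payoff against b1: 8p + 0(1−p) = 8p; against b2: 1p + 6(1−p) = −5p + 6.
Setting these equal: 8p = −5p + 6 ⇒ 13p = 6 ⇒ p = 6/13, and the value is (8)·(6/13) = 48/13.
For the column player: with q = P(b1), equating Top's and Bottom's payoffs gives 7q + 1 = −6q + 6 ⇒ q = 5/13.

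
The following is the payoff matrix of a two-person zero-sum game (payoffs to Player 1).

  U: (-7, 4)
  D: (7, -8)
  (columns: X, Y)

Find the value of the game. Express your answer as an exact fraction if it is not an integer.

Row minima: U → -7, D → -8; maximin = -7.
Column maxima: X → 7, Y → 4; minimax = 4.
-7 ≠ 4, so there is no saddle point; optimal play is mixed.
Let Player 1 play U with probability p. Expected payoff against X: (-7)p + 7(1−p) = −14p + 7; against Y: 4p + (-8)(1−p) = 12p − 8.
Setting these equal: −14p + 7 = 12p − 8 ⇒ −26p = -15 ⇒ p = 15/26, and the value is (-14)·(15/26) + 7 = -14/13.
For Player 2: with q = P(X), equating U's and D's payoffs gives −11q + 4 = 15q − 8 ⇒ q = 6/13.

-14/13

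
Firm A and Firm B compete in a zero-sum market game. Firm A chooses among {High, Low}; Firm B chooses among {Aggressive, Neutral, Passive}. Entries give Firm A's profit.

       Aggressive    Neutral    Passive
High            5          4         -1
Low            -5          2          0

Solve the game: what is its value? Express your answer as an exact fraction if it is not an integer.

Row minima: High → -1, Low → -5; maximin = -1.
Column maxima: Aggressive → 5, Neutral → 4, Passive → 0; minimax = 0.
-1 ≠ 0, so there is no saddle point; optimal play is mixed.
Neutral is strictly dominated by Passive (it gives Firm A strictly more in every row), so Firm B never plays it.
On the remaining 2×2 (High, Low vs Aggressive, Passive):
Let Firm A play High with probability p. Expected payoff against Aggressive: 5p + (-5)(1−p) = 10p − 5; against Passive: (-1)p + 0(1−p) = −p.
Setting these equal: 10p − 5 = −p ⇒ 11p = 5 ⇒ p = 5/11, and the value is (10)·(5/11) − 5 = -5/11.
For Firm B: with q = P(Aggressive), equating High's and Low's payoffs gives 6q − 1 = −5q ⇒ q = 1/11.

-5/11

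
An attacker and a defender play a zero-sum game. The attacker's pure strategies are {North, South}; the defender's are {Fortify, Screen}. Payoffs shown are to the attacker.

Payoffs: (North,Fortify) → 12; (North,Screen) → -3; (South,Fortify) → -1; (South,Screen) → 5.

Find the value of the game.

19/7

Row minima: North → -3, South → -1; maximin = -1.
Column maxima: Fortify → 12, Screen → 5; minimax = 5.
-1 ≠ 5, so there is no saddle point; optimal play is mixed.
Let the attacker play North with probability p. Expected payoff against Fortify: 12p + (-1)(1−p) = 13p − 1; against Screen: (-3)p + 5(1−p) = −8p + 5.
Setting these equal: 13p − 1 = −8p + 5 ⇒ 21p = 6 ⇒ p = 2/7, and the value is (13)·(2/7) − 1 = 19/7.
For the defender: with q = P(Fortify), equating North's and South's payoffs gives 15q − 3 = −6q + 5 ⇒ q = 8/21.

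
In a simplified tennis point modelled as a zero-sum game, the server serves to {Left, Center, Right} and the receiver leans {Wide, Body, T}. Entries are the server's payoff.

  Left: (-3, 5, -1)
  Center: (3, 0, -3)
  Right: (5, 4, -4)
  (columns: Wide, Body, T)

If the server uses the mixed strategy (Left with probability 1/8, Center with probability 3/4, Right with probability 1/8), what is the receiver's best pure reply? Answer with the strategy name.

T

If the receiver plays Wide, the server's expected payoff is (1/8)·(-3) + (3/4)·3 + (1/8)·5 = 5/2.
If the receiver plays Body, the server's expected payoff is (1/8)·5 + (3/4)·0 + (1/8)·4 = 9/8.
If the receiver plays T, the server's expected payoff is (1/8)·(-1) + (3/4)·(-3) + (1/8)·(-4) = -23/8.
The receiver minimizes the server's payoff; the smallest is -23/8, so the best response is T.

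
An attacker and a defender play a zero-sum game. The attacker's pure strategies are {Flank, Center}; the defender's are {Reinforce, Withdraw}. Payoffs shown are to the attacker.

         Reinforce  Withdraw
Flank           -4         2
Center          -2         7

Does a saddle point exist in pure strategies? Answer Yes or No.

Yes

Row minima: Flank → -4, Center → -2; maximin = -2.
Column maxima: Reinforce → -2, Withdraw → 7; minimax = -2.
maximin = minimax = -2, so a saddle point exists.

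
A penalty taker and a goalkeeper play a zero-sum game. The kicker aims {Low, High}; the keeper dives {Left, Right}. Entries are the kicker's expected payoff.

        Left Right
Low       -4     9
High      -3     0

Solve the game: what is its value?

-3

Row minima: Low → -4, High → -3; maximin = -3.
Column maxima: Left → -3, Right → 9; minimax = -3.
Since maximin = minimax = -3, there is a saddle point and the value is -3.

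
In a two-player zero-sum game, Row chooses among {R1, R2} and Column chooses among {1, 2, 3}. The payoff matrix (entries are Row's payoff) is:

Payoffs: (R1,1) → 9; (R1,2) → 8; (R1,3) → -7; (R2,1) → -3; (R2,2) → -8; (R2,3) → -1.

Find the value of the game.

-32/11

Row minima: R1 → -7, R2 → -8; maximin = -7.
Column maxima: 1 → 9, 2 → 8, 3 → -1; minimax = -1.
-7 ≠ -1, so there is no saddle point; optimal play is mixed.
1 is strictly dominated by 2 (it gives Row strictly more in every row), so Column never plays it.
On the remaining 2×2 (R1, R2 vs 2, 3):
Let Row play R1 with probability p. Expected payoff against 2: 8p + (-8)(1−p) = 16p − 8; against 3: (-7)p + (-1)(1−p) = −6p − 1.
Setting these equal: 16p − 8 = −6p − 1 ⇒ 22p = 7 ⇒ p = 7/22, and the value is (16)·(7/22) − 8 = -32/11.
For Column: with q = P(2), equating R1's and R2's payoffs gives 15q − 7 = −7q − 1 ⇒ q = 3/11.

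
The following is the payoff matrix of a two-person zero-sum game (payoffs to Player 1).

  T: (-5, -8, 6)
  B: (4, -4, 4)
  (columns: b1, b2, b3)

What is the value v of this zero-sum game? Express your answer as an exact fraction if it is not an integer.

Row minima: T → -8, B → -4; maximin = -4.
Column maxima: b1 → 4, b2 → -4, b3 → 6; minimax = -4.
Since maximin = minimax = -4, there is a saddle point and the value is -4.

-4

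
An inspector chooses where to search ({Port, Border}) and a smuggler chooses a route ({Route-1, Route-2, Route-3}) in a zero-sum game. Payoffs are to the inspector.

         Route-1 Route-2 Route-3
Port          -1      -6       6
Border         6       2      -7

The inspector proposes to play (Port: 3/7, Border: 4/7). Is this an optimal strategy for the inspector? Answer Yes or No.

Against Route-1 this mix gives (3/7)·(-1) + (4/7)·6 = 3.
Against Route-2 this mix gives (3/7)·(-6) + (4/7)·2 = -10/7.
Against Route-3 this mix gives (3/7)·6 + (4/7)·(-7) = -10/7.
All of the smuggler's active replies (Route-2, Route-3) yield -10/7, and no column does worse for the inspector. The mix makes the smuggler indifferent and guarantees -10/7, so it is optimal.

Yes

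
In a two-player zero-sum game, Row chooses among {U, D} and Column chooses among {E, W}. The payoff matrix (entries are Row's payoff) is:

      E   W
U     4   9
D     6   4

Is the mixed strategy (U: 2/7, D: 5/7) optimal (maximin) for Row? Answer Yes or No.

Against E this mix gives (2/7)·4 + (5/7)·6 = 38/7.
Against W this mix gives (2/7)·9 + (5/7)·4 = 38/7.
All of Column's active replies (E, W) yield 38/7, and no column does worse for Row. The mix makes Column indifferent and guarantees 38/7, so it is optimal.

Yes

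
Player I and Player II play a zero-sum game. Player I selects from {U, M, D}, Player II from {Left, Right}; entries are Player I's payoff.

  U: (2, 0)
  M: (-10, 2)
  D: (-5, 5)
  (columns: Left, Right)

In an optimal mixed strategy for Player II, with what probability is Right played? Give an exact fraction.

7/12

Row minima: U → 0, M → -10, D → -5; maximin = 0.
Column maxima: Left → 2, Right → 5; minimax = 2.
0 ≠ 2, so there is no saddle point; optimal play is mixed.
M is strictly dominated by D, so Player I never plays it.
On the remaining 2×2 (U, D vs Left, Right):
Let Player I play U with probability p. Expected payoff against Left: 2p + (-5)(1−p) = 7p − 5; against Right: 0p + 5(1−p) = −5p + 5.
Setting these equal: 7p − 5 = −5p + 5 ⇒ 12p = 10 ⇒ p = 5/6, and the value is (7)·(5/6) − 5 = 5/6.
For Player II: with q = P(Left), equating U's and D's payoffs gives 2q = −10q + 5 ⇒ q = 5/12.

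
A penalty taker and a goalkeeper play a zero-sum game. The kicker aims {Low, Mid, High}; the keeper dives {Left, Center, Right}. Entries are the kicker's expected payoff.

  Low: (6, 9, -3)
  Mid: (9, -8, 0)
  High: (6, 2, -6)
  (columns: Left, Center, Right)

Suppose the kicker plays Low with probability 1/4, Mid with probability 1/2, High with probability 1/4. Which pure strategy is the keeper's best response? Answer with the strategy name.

If the keeper plays Left, the kicker's expected payoff is (1/4)·6 + (1/2)·9 + (1/4)·6 = 15/2.
If the keeper plays Center, the kicker's expected payoff is (1/4)·9 + (1/2)·(-8) + (1/4)·2 = -5/4.
If the keeper plays Right, the kicker's expected payoff is (1/4)·(-3) + (1/2)·0 + (1/4)·(-6) = -9/4.
The keeper minimizes the kicker's payoff; the smallest is -9/4, so the best response is Right.

Right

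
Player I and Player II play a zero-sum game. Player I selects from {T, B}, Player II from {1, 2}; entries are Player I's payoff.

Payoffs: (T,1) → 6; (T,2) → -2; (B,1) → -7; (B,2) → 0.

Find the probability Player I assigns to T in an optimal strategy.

Row minima: T → -2, B → -7; maximin = -2.
Column maxima: 1 → 6, 2 → 0; minimax = 0.
-2 ≠ 0, so there is no saddle point; optimal play is mixed.
Let Player I play T with probability p. Expected payoff against 1: 6p + (-7)(1−p) = 13p − 7; against 2: (-2)p + 0(1−p) = −2p.
Setting these equal: 13p − 7 = −2p ⇒ 15p = 7 ⇒ p = 7/15, and the value is (13)·(7/15) − 7 = -14/15.
For Player II: with q = P(1), equating T's and B's payoffs gives 8q − 2 = −7q ⇒ q = 2/15.

7/15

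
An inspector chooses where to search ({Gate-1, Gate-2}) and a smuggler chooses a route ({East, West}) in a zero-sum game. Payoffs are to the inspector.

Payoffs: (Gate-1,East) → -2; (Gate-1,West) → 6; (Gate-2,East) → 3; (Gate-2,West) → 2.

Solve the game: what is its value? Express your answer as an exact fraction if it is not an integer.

Row minima: Gate-1 → -2, Gate-2 → 2; maximin = 2.
Column maxima: East → 3, West → 6; minimax = 3.
2 ≠ 3, so there is no saddle point; optimal play is mixed.
Let the inspector play Gate-1 with probability p. Expected payoff against East: (-2)p + 3(1−p) = −5p + 3; against West: 6p + 2(1−p) = 4p + 2.
Setting these equal: −5p + 3 = 4p + 2 ⇒ −9p = -1 ⇒ p = 1/9, and the value is (-5)·(1/9) + 3 = 22/9.
For the smuggler: with q = P(East), equating Gate-1's and Gate-2's payoffs gives −8q + 6 = q + 2 ⇒ q = 4/9.

22/9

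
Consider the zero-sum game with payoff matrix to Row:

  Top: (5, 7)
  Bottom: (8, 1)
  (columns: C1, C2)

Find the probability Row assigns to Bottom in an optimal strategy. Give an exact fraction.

2/9

Row minima: Top → 5, Bottom → 1; maximin = 5.
Column maxima: C1 → 8, C2 → 7; minimax = 7.
5 ≠ 7, so there is no saddle point; optimal play is mixed.
Let Row play Top with probability p. Expected payoff against C1: 5p + 8(1−p) = −3p + 8; against C2: 7p + 1(1−p) = 6p + 1.
Setting these equal: −3p + 8 = 6p + 1 ⇒ −9p = -7 ⇒ p = 7/9, and the value is (-3)·(7/9) + 8 = 17/3.
For Column: with q = P(C1), equating Top's and Bottom's payoffs gives −2q + 7 = 7q + 1 ⇒ q = 2/3.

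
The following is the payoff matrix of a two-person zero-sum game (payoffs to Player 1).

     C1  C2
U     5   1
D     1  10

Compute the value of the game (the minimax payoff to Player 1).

49/13

Row minima: U → 1, D → 1; maximin = 1.
Column maxima: C1 → 5, C2 → 10; minimax = 5.
1 ≠ 5, so there is no saddle point; optimal play is mixed.
Let Player 1 play U with probability p. Expected payoff against C1: 5p + 1(1−p) = 4p + 1; against C2: 1p + 10(1−p) = −9p + 10.
Setting these equal: 4p + 1 = −9p + 10 ⇒ 13p = 9 ⇒ p = 9/13, and the value is (4)·(9/13) + 1 = 49/13.
For Player 2: with q = P(C1), equating U's and D's payoffs gives 4q + 1 = −9q + 10 ⇒ q = 9/13.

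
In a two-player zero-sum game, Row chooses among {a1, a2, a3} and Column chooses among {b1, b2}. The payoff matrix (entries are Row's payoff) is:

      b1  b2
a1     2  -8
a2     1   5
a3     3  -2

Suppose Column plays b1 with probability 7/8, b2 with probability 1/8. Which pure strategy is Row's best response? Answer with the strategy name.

Expected payoff of a1: (7/8)·2 + (1/8)·(-8) = 3/4.
Expected payoff of a2: (7/8)·1 + (1/8)·5 = 3/2.
Expected payoff of a3: (7/8)·3 + (1/8)·(-2) = 19/8.
The largest is 19/8, so Row's best response is a3.

a3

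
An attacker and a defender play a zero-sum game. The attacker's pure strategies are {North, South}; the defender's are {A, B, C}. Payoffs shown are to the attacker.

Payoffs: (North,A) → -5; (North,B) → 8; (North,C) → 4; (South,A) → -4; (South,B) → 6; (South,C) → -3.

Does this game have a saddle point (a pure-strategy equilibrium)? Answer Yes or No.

Yes

Row minima: North → -5, South → -4; maximin = -4.
Column maxima: A → -4, B → 8, C → 4; minimax = -4.
maximin = minimax = -4, so a saddle point exists.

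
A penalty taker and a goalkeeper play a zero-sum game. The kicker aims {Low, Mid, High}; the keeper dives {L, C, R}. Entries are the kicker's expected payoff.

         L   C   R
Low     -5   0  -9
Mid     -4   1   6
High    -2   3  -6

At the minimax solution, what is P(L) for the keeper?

Row minima: Low → -9, Mid → -4, High → -6; maximin = -4.
Column maxima: L → -2, C → 3, R → 6; minimax = -2.
-4 ≠ -2, so there is no saddle point; optimal play is mixed.
Low is strictly dominated by Mid, so the kicker never plays it.
C is strictly dominated by L (it gives the kicker strictly more in every row), so the keeper never plays it.
On the remaining 2×2 (Mid, High vs L, R):
Let the kicker play Mid with probability p. Expected payoff against L: (-4)p + (-2)(1−p) = −2p − 2; against R: 6p + (-6)(1−p) = 12p − 6.
Setting these equal: −2p − 2 = 12p − 6 ⇒ −14p = -4 ⇒ p = 2/7, and the value is (-2)·(2/7) − 2 = -18/7.
For the keeper: with q = P(L), equating Mid's and High's payoffs gives −10q + 6 = 4q − 6 ⇒ q = 6/7.

6/7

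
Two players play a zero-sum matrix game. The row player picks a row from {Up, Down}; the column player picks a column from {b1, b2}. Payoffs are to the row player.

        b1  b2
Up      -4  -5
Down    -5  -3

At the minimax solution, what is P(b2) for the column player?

1/3

Row minima: Up → -5, Down → -5; maximin = -5.
Column maxima: b1 → -4, b2 → -3; minimax = -4.
-5 ≠ -4, so there is no saddle point; optimal play is mixed.
Let the row player play Up with probability p. Expected payoff against b1: (-4)p + (-5)(1−p) = p − 5; against b2: (-5)p + (-3)(1−p) = −2p − 3.
Setting these equal: p − 5 = −2p − 3 ⇒ 3p = 2 ⇒ p = 2/3, and the value is (1)·(2/3) − 5 = -13/3.
For the column player: with q = P(b1), equating Up's and Down's payoffs gives q − 5 = −2q − 3 ⇒ q = 2/3.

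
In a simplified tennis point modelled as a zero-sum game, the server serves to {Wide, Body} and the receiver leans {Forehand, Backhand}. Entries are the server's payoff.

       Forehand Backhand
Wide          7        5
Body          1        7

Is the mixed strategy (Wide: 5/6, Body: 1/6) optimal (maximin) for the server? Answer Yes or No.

Against Forehand this mix gives (5/6)·7 + (1/6)·1 = 6.
Against Backhand this mix gives (5/6)·5 + (1/6)·7 = 16/3.
The receiver will play Backhand, holding the server to 16/3. Shifting weight toward the row that does better against Backhand would raise this floor (the equalizing mix achieves 11/2 against both Backhand and Forehand), so the proposed strategy is not optimal.

No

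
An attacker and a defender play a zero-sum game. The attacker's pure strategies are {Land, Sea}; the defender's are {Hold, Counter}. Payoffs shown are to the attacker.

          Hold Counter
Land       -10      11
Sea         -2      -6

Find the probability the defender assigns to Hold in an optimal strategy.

17/25

Row minima: Land → -10, Sea → -6; maximin = -6.
Column maxima: Hold → -2, Counter → 11; minimax = -2.
-6 ≠ -2, so there is no saddle point; optimal play is mixed.
Let the attacker play Land with probability p. Expected payoff against Hold: (-10)p + (-2)(1−p) = −8p − 2; against Counter: 11p + (-6)(1−p) = 17p − 6.
Setting these equal: −8p − 2 = 17p − 6 ⇒ −25p = -4 ⇒ p = 4/25, and the value is (-8)·(4/25) − 2 = -82/25.
For the defender: with q = P(Hold), equating Land's and Sea's payoffs gives −21q + 11 = 4q − 6 ⇒ q = 17/25.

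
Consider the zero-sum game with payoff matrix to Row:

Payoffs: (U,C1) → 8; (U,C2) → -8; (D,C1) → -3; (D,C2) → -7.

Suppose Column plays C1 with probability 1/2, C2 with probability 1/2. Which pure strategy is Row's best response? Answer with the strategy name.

Expected payoff of U: (1/2)·8 + (1/2)·(-8) = 0.
Expected payoff of D: (1/2)·(-3) + (1/2)·(-7) = -5.
The largest is 0, so Row's best response is U.

U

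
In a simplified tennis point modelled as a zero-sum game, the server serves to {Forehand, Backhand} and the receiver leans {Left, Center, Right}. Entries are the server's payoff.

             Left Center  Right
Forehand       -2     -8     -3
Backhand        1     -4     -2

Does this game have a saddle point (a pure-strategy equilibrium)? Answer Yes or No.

Yes

Row minima: Forehand → -8, Backhand → -4; maximin = -4.
Column maxima: Left → 1, Center → -4, Right → -2; minimax = -4.
maximin = minimax = -4, so a saddle point exists.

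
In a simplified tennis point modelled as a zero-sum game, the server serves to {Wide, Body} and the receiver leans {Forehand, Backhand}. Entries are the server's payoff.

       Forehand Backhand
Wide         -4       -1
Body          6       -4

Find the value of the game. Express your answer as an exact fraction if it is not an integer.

Row minima: Wide → -4, Body → -4; maximin = -4.
Column maxima: Forehand → 6, Backhand → -1; minimax = -1.
-4 ≠ -1, so there is no saddle point; optimal play is mixed.
Let the server play Wide with probability p. Expected payoff against Forehand: (-4)p + 6(1−p) = −10p + 6; against Backhand: (-1)p + (-4)(1−p) = 3p − 4.
Setting these equal: −10p + 6 = 3p − 4 ⇒ −13p = -10 ⇒ p = 10/13, and the value is (-10)·(10/13) + 6 = -22/13.
For the receiver: with q = P(Forehand), equating Wide's and Body's payoffs gives −3q − 1 = 10q − 4 ⇒ q = 3/13.

-22/13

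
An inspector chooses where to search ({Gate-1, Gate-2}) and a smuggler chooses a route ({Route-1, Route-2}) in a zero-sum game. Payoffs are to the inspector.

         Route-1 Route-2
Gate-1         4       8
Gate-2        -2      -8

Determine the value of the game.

Row minima: Gate-1 → 4, Gate-2 → -8; maximin = 4.
Column maxima: Route-1 → 4, Route-2 → 8; minimax = 4.
Since maximin = minimax = 4, there is a saddle point and the value is 4.

4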